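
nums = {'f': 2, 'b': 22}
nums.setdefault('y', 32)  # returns 32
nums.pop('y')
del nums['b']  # {'f': 2}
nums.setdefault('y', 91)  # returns 91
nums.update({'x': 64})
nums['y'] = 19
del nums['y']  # {'f': 2, 'x': 64}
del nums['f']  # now {'x': 64}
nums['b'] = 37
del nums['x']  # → {'b': 37}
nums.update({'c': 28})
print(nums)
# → {'b': 37, 'c': 28}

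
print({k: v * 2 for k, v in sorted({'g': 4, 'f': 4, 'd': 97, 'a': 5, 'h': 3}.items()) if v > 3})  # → {'a': 10, 'd': 194, 'f': 8, 'g': 8}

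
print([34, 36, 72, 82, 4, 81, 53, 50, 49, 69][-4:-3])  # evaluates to [53]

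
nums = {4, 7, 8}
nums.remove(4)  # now {7, 8}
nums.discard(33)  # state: {7, 8}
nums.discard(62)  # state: {7, 8}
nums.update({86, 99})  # {7, 8, 86, 99}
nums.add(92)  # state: {7, 8, 86, 92, 99}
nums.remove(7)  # {8, 86, 92, 99}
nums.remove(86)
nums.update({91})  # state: {8, 91, 92, 99}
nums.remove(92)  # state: {8, 91, 99}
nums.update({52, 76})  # {8, 52, 76, 91, 99}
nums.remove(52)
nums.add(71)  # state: {8, 71, 76, 91, 99}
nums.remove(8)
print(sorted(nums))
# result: [71, 76, 91, 99]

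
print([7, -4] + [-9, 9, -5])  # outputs [7, -4, -9, 9, -5]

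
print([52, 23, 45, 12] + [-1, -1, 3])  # [52, 23, 45, 12, -1, -1, 3]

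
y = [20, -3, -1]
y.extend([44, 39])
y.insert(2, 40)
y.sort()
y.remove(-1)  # [-3, 20, 39, 40, 44]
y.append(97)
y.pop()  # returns 97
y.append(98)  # [-3, 20, 39, 40, 44, 98]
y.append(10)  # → [-3, 20, 39, 40, 44, 98, 10]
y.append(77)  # [-3, 20, 39, 40, 44, 98, 10, 77]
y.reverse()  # [77, 10, 98, 44, 40, 39, 20, -3]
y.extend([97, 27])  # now [77, 10, 98, 44, 40, 39, 20, -3, 97, 27]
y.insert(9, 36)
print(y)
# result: [77, 10, 98, 44, 40, 39, 20, -3, 97, 36, 27]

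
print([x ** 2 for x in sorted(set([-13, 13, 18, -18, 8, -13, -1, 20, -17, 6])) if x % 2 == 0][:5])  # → [324, 36, 64, 324, 400]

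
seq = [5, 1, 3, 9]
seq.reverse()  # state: [9, 3, 1, 5]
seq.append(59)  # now [9, 3, 1, 5, 59]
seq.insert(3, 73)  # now [9, 3, 1, 73, 5, 59]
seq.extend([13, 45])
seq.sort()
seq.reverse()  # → [73, 59, 45, 13, 9, 5, 3, 1]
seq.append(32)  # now [73, 59, 45, 13, 9, 5, 3, 1, 32]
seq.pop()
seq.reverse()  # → [1, 3, 5, 9, 13, 45, 59, 73]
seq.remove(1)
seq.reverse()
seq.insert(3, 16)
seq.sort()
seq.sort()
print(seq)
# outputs [3, 5, 9, 13, 16, 45, 59, 73]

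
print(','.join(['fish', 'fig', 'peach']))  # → fish,fig,peach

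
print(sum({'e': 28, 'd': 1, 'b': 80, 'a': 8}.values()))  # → 117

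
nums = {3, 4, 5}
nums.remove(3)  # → {4, 5}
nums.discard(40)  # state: {4, 5}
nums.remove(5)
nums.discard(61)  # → {4}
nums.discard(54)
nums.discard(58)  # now {4}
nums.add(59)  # {4, 59}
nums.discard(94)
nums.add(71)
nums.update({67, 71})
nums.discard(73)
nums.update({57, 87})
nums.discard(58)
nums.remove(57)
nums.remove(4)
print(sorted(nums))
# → [59, 67, 71, 87]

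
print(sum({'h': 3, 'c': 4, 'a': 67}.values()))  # 74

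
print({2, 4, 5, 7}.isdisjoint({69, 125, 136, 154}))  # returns True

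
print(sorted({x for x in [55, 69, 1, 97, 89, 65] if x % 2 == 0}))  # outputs []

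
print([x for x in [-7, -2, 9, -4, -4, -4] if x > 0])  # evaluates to [9]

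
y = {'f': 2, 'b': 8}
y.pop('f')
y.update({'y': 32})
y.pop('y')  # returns 32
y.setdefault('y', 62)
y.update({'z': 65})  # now {'b': 8, 'y': 62, 'z': 65}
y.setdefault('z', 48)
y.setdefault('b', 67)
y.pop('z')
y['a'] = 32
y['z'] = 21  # {'b': 8, 'y': 62, 'a': 32, 'z': 21}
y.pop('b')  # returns 8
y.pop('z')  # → 21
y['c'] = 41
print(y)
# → {'y': 62, 'a': 32, 'c': 41}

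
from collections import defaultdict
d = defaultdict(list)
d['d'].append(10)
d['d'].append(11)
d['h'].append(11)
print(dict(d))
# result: {'d': [10, 11], 'h': [11]}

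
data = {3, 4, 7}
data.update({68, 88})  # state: {3, 4, 7, 68, 88}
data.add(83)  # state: {3, 4, 7, 68, 83, 88}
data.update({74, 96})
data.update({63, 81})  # {3, 4, 7, 63, 68, 74, 81, 83, 88, 96}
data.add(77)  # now {3, 4, 7, 63, 68, 74, 77, 81, 83, 88, 96}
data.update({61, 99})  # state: {3, 4, 7, 61, 63, 68, 74, 77, 81, 83, 88, 96, 99}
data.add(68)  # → {3, 4, 7, 61, 63, 68, 74, 77, 81, 83, 88, 96, 99}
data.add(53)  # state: {3, 4, 7, 53, 61, 63, 68, 74, 77, 81, 83, 88, 96, 99}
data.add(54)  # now {3, 4, 7, 53, 54, 61, 63, 68, 74, 77, 81, 83, 88, 96, 99}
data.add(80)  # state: {3, 4, 7, 53, 54, 61, 63, 68, 74, 77, 80, 81, 83, 88, 96, 99}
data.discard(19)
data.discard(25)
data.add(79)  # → {3, 4, 7, 53, 54, 61, 63, 68, 74, 77, 79, 80, 81, 83, 88, 96, 99}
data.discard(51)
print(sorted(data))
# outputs [3, 4, 7, 53, 54, 61, 63, 68, 74, 77, 79, 80, 81, 83, 88, 96, 99]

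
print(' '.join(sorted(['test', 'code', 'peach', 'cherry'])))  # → cherry code peach test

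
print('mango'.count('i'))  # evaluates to 0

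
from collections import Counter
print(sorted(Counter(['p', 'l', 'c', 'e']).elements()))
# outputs ['c', 'e', 'l', 'p']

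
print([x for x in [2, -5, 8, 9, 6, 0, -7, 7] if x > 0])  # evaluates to [2, 8, 9, 6, 7]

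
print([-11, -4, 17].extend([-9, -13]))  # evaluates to None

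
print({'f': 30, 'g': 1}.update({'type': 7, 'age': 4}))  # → None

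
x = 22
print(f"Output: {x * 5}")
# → Output: 110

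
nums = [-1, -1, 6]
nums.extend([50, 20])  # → [-1, -1, 6, 50, 20]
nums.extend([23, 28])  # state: [-1, -1, 6, 50, 20, 23, 28]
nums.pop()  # 28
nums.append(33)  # [-1, -1, 6, 50, 20, 23, 33]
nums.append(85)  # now [-1, -1, 6, 50, 20, 23, 33, 85]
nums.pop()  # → 85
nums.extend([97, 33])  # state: [-1, -1, 6, 50, 20, 23, 33, 97, 33]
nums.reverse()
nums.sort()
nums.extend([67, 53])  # [-1, -1, 6, 20, 23, 33, 33, 50, 97, 67, 53]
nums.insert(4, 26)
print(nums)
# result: [-1, -1, 6, 20, 26, 23, 33, 33, 50, 97, 67, 53]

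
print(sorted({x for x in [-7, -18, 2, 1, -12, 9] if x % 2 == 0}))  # [-18, -12, 2]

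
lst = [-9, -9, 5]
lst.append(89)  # [-9, -9, 5, 89]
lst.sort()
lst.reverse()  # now [89, 5, -9, -9]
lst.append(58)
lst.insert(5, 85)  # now [89, 5, -9, -9, 58, 85]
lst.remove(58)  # [89, 5, -9, -9, 85]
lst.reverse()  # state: [85, -9, -9, 5, 89]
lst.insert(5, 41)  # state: [85, -9, -9, 5, 89, 41]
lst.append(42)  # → [85, -9, -9, 5, 89, 41, 42]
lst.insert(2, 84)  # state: [85, -9, 84, -9, 5, 89, 41, 42]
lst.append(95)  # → [85, -9, 84, -9, 5, 89, 41, 42, 95]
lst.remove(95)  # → [85, -9, 84, -9, 5, 89, 41, 42]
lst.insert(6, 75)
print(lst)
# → [85, -9, 84, -9, 5, 89, 75, 41, 42]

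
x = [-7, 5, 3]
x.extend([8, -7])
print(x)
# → [-7, 5, 3, 8, -7]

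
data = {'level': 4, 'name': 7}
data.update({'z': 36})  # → {'level': 4, 'name': 7, 'z': 36}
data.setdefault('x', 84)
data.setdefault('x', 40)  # 84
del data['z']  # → {'level': 4, 'name': 7, 'x': 84}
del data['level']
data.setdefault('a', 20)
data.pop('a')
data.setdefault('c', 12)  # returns 12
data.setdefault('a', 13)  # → 13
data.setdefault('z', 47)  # 47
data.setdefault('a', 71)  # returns 13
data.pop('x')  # 84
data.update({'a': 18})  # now {'name': 7, 'c': 12, 'a': 18, 'z': 47}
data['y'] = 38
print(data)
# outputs {'name': 7, 'c': 12, 'a': 18, 'z': 47, 'y': 38}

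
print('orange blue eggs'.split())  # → ['orange', 'blue', 'eggs']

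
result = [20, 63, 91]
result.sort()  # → [20, 63, 91]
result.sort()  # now [20, 63, 91]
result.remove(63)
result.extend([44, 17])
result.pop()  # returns 17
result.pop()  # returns 44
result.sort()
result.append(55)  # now [20, 91, 55]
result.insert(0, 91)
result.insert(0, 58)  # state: [58, 91, 20, 91, 55]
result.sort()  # [20, 55, 58, 91, 91]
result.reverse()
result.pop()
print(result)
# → [91, 91, 58, 55]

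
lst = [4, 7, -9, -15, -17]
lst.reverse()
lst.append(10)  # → [-17, -15, -9, 7, 4, 10]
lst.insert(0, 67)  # [67, -17, -15, -9, 7, 4, 10]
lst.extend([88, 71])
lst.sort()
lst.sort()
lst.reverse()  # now [88, 71, 67, 10, 7, 4, -9, -15, -17]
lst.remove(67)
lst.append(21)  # [88, 71, 10, 7, 4, -9, -15, -17, 21]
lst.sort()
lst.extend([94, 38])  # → [-17, -15, -9, 4, 7, 10, 21, 71, 88, 94, 38]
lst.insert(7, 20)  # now [-17, -15, -9, 4, 7, 10, 21, 20, 71, 88, 94, 38]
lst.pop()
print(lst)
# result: [-17, -15, -9, 4, 7, 10, 21, 20, 71, 88, 94]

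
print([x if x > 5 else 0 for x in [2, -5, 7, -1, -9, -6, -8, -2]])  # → [0, 0, 7, 0, 0, 0, 0, 0]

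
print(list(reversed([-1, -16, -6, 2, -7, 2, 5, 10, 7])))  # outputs [7, 10, 5, 2, -7, 2, -6, -16, -1]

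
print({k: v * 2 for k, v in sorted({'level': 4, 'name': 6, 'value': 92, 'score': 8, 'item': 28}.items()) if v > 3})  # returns {'item': 56, 'level': 8, 'name': 12, 'score': 16, 'value': 184}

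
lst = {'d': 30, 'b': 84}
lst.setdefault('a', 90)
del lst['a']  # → {'d': 30, 'b': 84}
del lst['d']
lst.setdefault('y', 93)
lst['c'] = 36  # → {'b': 84, 'y': 93, 'c': 36}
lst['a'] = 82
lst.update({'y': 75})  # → {'b': 84, 'y': 75, 'c': 36, 'a': 82}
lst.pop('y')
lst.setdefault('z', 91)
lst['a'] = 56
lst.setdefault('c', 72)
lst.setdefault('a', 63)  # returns 56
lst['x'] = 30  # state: {'b': 84, 'c': 36, 'a': 56, 'z': 91, 'x': 30}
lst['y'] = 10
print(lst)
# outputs {'b': 84, 'c': 36, 'a': 56, 'z': 91, 'x': 30, 'y': 10}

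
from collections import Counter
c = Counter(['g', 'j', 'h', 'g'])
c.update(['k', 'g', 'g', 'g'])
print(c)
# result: Counter({'g': 5, 'j': 1, 'h': 1, 'k': 1})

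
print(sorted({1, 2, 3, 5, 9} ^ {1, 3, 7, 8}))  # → [2, 5, 7, 8, 9]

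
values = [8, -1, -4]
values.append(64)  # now [8, -1, -4, 64]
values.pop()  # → 64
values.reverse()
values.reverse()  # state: [8, -1, -4]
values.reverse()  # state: [-4, -1, 8]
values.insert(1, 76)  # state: [-4, 76, -1, 8]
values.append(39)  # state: [-4, 76, -1, 8, 39]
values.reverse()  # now [39, 8, -1, 76, -4]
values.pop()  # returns -4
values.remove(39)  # [8, -1, 76]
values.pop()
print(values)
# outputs [8, -1]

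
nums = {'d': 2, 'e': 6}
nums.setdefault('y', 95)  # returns 95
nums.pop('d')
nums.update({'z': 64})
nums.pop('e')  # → 6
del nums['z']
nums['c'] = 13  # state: {'y': 95, 'c': 13}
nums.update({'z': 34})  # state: {'y': 95, 'c': 13, 'z': 34}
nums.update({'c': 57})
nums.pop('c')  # 57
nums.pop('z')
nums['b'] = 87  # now {'y': 95, 'b': 87}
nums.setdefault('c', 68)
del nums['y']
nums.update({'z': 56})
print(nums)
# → {'b': 87, 'c': 68, 'z': 56}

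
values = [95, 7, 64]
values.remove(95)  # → [7, 64]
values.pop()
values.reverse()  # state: [7]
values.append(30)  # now [7, 30]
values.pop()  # 30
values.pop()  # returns 7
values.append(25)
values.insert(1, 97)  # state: [25, 97]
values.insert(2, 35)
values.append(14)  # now [25, 97, 35, 14]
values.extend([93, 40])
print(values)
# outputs [25, 97, 35, 14, 93, 40]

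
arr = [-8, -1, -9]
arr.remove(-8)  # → [-1, -9]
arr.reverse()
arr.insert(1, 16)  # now [-9, 16, -1]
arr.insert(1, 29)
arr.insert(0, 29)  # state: [29, -9, 29, 16, -1]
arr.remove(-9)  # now [29, 29, 16, -1]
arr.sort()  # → [-1, 16, 29, 29]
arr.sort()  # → [-1, 16, 29, 29]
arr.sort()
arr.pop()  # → 29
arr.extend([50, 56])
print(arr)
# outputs [-1, 16, 29, 50, 56]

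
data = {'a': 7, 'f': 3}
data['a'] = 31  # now {'a': 31, 'f': 3}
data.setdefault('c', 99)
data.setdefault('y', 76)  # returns 76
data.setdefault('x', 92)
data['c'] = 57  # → {'a': 31, 'f': 3, 'c': 57, 'y': 76, 'x': 92}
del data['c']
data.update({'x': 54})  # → {'a': 31, 'f': 3, 'y': 76, 'x': 54}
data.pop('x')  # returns 54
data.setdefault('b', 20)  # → 20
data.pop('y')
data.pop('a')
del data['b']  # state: {'f': 3}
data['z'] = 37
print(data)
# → {'f': 3, 'z': 37}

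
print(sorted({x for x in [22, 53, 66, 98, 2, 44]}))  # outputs [2, 22, 44, 53, 66, 98]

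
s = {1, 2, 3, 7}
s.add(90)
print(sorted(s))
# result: [1, 2, 3, 7, 90]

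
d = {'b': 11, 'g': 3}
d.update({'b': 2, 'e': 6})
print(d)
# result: {'b': 2, 'g': 3, 'e': 6}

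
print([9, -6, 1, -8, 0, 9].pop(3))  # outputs -8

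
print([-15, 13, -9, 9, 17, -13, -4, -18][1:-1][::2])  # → [13, 9, -13]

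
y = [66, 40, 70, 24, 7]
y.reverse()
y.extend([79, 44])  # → [7, 24, 70, 40, 66, 79, 44]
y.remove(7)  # [24, 70, 40, 66, 79, 44]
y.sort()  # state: [24, 40, 44, 66, 70, 79]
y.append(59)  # [24, 40, 44, 66, 70, 79, 59]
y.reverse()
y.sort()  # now [24, 40, 44, 59, 66, 70, 79]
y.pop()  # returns 79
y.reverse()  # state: [70, 66, 59, 44, 40, 24]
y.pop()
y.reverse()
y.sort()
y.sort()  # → [40, 44, 59, 66, 70]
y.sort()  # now [40, 44, 59, 66, 70]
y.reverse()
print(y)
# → [70, 66, 59, 44, 40]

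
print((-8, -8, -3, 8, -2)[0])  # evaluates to -8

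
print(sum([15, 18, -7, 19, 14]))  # 59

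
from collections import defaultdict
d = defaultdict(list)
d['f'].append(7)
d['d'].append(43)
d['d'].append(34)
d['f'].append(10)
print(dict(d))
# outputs {'f': [7, 10], 'd': [43, 34]}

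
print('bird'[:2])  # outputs bi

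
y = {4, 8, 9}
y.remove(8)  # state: {4, 9}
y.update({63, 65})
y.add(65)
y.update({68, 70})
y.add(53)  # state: {4, 9, 53, 63, 65, 68, 70}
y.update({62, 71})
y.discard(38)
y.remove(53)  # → {4, 9, 62, 63, 65, 68, 70, 71}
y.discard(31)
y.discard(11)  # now {4, 9, 62, 63, 65, 68, 70, 71}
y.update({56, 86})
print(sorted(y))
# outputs [4, 9, 56, 62, 63, 65, 68, 70, 71, 86]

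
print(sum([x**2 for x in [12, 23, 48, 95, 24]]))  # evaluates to 12578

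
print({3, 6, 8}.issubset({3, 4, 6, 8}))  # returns True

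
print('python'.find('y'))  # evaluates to 1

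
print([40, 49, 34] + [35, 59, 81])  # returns [40, 49, 34, 35, 59, 81]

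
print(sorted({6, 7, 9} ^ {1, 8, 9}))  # [1, 6, 7, 8]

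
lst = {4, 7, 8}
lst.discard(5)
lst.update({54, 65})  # {4, 7, 8, 54, 65}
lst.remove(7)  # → {4, 8, 54, 65}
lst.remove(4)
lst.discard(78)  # {8, 54, 65}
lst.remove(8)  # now {54, 65}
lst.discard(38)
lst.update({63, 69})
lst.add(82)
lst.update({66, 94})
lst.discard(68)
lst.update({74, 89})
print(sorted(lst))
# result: [54, 63, 65, 66, 69, 74, 82, 89, 94]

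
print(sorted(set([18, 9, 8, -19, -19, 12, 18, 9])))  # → [-19, 8, 9, 12, 18]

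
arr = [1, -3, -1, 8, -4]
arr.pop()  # -4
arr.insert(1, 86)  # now [1, 86, -3, -1, 8]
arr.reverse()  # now [8, -1, -3, 86, 1]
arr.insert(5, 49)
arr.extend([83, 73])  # [8, -1, -3, 86, 1, 49, 83, 73]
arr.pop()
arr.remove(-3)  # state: [8, -1, 86, 1, 49, 83]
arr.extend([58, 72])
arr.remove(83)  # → [8, -1, 86, 1, 49, 58, 72]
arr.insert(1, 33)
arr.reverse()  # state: [72, 58, 49, 1, 86, -1, 33, 8]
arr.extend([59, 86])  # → [72, 58, 49, 1, 86, -1, 33, 8, 59, 86]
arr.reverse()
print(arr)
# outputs [86, 59, 8, 33, -1, 86, 1, 49, 58, 72]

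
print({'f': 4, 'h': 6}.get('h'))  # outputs 6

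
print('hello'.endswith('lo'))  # True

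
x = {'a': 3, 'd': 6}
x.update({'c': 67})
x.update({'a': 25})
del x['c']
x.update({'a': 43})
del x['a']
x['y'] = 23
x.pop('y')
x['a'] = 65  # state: {'d': 6, 'a': 65}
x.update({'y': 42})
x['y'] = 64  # {'d': 6, 'a': 65, 'y': 64}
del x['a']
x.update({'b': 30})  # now {'d': 6, 'y': 64, 'b': 30}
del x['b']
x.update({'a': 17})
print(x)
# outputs {'d': 6, 'y': 64, 'a': 17}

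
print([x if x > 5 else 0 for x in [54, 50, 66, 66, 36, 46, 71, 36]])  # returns [54, 50, 66, 66, 36, 46, 71, 36]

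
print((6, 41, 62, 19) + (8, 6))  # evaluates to (6, 41, 62, 19, 8, 6)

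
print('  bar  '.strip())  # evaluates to bar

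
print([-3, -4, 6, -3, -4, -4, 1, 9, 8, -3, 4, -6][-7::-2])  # [-4, -3, -4]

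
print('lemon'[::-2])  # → nml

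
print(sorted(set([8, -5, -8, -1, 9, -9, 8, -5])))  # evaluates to [-9, -8, -5, -1, 8, 9]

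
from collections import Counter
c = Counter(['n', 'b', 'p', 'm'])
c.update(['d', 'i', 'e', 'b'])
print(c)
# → Counter({'b': 2, 'n': 1, 'p': 1, 'm': 1, 'd': 1, 'i': 1, 'e': 1})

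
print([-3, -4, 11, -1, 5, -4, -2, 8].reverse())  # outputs None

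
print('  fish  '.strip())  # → fish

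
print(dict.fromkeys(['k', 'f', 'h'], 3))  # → {'k': 3, 'f': 3, 'h': 3}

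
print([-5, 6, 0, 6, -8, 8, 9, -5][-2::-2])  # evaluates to [9, -8, 0, -5]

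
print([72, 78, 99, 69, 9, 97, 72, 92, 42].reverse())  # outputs None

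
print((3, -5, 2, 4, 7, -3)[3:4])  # (4,)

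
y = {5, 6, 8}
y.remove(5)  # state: {6, 8}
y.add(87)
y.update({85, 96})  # {6, 8, 85, 87, 96}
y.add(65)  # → {6, 8, 65, 85, 87, 96}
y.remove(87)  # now {6, 8, 65, 85, 96}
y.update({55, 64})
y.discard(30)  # {6, 8, 55, 64, 65, 85, 96}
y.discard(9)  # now {6, 8, 55, 64, 65, 85, 96}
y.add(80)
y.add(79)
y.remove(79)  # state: {6, 8, 55, 64, 65, 80, 85, 96}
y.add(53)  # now {6, 8, 53, 55, 64, 65, 80, 85, 96}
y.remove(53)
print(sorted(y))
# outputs [6, 8, 55, 64, 65, 80, 85, 96]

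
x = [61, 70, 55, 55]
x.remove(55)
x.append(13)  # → [61, 70, 55, 13]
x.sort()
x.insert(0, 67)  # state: [67, 13, 55, 61, 70]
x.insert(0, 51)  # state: [51, 67, 13, 55, 61, 70]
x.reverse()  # [70, 61, 55, 13, 67, 51]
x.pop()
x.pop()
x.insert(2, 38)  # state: [70, 61, 38, 55, 13]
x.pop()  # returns 13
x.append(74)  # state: [70, 61, 38, 55, 74]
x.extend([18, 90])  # [70, 61, 38, 55, 74, 18, 90]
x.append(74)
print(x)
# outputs [70, 61, 38, 55, 74, 18, 90, 74]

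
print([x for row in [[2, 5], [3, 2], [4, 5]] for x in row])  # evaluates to [2, 5, 3, 2, 4, 5]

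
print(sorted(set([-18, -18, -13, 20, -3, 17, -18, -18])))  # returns [-18, -13, -3, 17, 20]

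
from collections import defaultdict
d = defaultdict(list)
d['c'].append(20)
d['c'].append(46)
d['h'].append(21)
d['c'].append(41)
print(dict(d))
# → {'c': [20, 46, 41], 'h': [21]}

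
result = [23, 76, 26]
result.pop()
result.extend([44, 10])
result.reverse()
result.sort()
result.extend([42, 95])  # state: [10, 23, 44, 76, 42, 95]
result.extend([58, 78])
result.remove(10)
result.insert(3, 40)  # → [23, 44, 76, 40, 42, 95, 58, 78]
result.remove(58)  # [23, 44, 76, 40, 42, 95, 78]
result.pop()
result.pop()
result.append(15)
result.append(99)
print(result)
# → [23, 44, 76, 40, 42, 15, 99]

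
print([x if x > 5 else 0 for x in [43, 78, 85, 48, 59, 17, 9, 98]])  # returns [43, 78, 85, 48, 59, 17, 9, 98]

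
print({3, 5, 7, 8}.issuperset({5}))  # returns True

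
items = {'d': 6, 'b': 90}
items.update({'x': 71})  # {'d': 6, 'b': 90, 'x': 71}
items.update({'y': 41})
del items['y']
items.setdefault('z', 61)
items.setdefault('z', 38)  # 61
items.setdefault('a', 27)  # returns 27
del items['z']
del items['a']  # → {'d': 6, 'b': 90, 'x': 71}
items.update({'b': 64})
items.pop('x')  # 71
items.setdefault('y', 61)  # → 61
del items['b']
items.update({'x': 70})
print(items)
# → {'d': 6, 'y': 61, 'x': 70}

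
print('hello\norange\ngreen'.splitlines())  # ['hello', 'orange', 'green']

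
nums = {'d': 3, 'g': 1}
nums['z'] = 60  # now {'d': 3, 'g': 1, 'z': 60}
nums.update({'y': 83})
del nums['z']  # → {'d': 3, 'g': 1, 'y': 83}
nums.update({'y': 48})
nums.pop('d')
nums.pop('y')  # 48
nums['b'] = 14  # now {'g': 1, 'b': 14}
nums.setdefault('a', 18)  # 18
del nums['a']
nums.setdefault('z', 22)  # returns 22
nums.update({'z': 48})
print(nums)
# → {'g': 1, 'b': 14, 'z': 48}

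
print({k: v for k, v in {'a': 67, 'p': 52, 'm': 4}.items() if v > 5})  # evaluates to {'a': 67, 'p': 52}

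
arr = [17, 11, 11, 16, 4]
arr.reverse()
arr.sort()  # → [4, 11, 11, 16, 17]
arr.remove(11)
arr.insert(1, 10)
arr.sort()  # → [4, 10, 11, 16, 17]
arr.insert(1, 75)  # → [4, 75, 10, 11, 16, 17]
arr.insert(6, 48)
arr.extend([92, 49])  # [4, 75, 10, 11, 16, 17, 48, 92, 49]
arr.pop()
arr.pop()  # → 92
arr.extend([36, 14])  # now [4, 75, 10, 11, 16, 17, 48, 36, 14]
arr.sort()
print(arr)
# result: [4, 10, 11, 14, 16, 17, 36, 48, 75]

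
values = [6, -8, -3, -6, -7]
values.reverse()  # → [-7, -6, -3, -8, 6]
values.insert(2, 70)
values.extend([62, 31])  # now [-7, -6, 70, -3, -8, 6, 62, 31]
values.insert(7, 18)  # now [-7, -6, 70, -3, -8, 6, 62, 18, 31]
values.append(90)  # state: [-7, -6, 70, -3, -8, 6, 62, 18, 31, 90]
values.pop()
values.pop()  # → 31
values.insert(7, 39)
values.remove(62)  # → [-7, -6, 70, -3, -8, 6, 39, 18]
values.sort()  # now [-8, -7, -6, -3, 6, 18, 39, 70]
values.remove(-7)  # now [-8, -6, -3, 6, 18, 39, 70]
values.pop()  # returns 70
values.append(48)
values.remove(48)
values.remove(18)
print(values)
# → [-8, -6, -3, 6, 39]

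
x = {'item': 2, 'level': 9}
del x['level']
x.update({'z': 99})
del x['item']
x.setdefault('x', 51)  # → 51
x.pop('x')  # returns 51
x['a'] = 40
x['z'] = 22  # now {'z': 22, 'a': 40}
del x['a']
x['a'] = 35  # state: {'z': 22, 'a': 35}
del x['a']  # {'z': 22}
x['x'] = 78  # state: {'z': 22, 'x': 78}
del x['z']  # {'x': 78}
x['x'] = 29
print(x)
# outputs {'x': 29}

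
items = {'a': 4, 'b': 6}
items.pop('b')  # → 6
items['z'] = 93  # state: {'a': 4, 'z': 93}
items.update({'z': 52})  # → {'a': 4, 'z': 52}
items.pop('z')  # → 52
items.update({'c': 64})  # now {'a': 4, 'c': 64}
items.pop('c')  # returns 64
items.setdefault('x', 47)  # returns 47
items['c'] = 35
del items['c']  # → {'a': 4, 'x': 47}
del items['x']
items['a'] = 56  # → {'a': 56}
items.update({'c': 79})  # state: {'a': 56, 'c': 79}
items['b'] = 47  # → {'a': 56, 'c': 79, 'b': 47}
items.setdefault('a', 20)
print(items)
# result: {'a': 56, 'c': 79, 'b': 47}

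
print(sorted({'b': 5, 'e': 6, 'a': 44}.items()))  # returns [('a', 44), ('b', 5), ('e', 6)]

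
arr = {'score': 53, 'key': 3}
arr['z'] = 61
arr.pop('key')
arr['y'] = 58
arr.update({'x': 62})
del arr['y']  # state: {'score': 53, 'z': 61, 'x': 62}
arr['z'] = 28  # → {'score': 53, 'z': 28, 'x': 62}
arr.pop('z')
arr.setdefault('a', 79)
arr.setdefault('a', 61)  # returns 79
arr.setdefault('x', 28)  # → 62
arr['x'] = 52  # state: {'score': 53, 'x': 52, 'a': 79}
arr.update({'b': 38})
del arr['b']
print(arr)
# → {'score': 53, 'x': 52, 'a': 79}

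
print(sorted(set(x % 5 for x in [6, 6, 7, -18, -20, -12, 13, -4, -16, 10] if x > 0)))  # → [0, 1, 2, 3]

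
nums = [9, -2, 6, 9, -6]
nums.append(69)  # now [9, -2, 6, 9, -6, 69]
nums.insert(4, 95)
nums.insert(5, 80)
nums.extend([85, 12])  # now [9, -2, 6, 9, 95, 80, -6, 69, 85, 12]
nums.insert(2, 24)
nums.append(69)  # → [9, -2, 24, 6, 9, 95, 80, -6, 69, 85, 12, 69]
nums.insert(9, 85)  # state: [9, -2, 24, 6, 9, 95, 80, -6, 69, 85, 85, 12, 69]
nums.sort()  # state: [-6, -2, 6, 9, 9, 12, 24, 69, 69, 80, 85, 85, 95]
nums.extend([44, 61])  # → [-6, -2, 6, 9, 9, 12, 24, 69, 69, 80, 85, 85, 95, 44, 61]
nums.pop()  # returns 61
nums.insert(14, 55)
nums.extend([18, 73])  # [-6, -2, 6, 9, 9, 12, 24, 69, 69, 80, 85, 85, 95, 44, 55, 18, 73]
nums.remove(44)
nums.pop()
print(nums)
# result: [-6, -2, 6, 9, 9, 12, 24, 69, 69, 80, 85, 85, 95, 55, 18]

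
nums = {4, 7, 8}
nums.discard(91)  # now {4, 7, 8}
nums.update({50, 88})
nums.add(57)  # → {4, 7, 8, 50, 57, 88}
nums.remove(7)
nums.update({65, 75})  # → {4, 8, 50, 57, 65, 75, 88}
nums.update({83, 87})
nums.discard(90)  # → {4, 8, 50, 57, 65, 75, 83, 87, 88}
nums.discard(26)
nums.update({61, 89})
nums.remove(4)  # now {8, 50, 57, 61, 65, 75, 83, 87, 88, 89}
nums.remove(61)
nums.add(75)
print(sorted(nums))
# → [8, 50, 57, 65, 75, 83, 87, 88, 89]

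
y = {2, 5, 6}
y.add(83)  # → {2, 5, 6, 83}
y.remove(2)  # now {5, 6, 83}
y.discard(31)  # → {5, 6, 83}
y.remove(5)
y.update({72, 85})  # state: {6, 72, 83, 85}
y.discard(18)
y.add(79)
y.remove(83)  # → {6, 72, 79, 85}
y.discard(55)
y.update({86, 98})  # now {6, 72, 79, 85, 86, 98}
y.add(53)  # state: {6, 53, 72, 79, 85, 86, 98}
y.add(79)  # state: {6, 53, 72, 79, 85, 86, 98}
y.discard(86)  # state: {6, 53, 72, 79, 85, 98}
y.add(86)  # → {6, 53, 72, 79, 85, 86, 98}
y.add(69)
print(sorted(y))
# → [6, 53, 69, 72, 79, 85, 86, 98]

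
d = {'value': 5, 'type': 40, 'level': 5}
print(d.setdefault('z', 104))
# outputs 104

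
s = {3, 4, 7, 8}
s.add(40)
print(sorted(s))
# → [3, 4, 7, 8, 40]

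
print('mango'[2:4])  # ng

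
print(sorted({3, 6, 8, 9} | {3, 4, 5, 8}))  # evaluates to [3, 4, 5, 6, 8, 9]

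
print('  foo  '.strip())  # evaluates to foo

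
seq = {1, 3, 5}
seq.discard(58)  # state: {1, 3, 5}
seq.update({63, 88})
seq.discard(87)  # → {1, 3, 5, 63, 88}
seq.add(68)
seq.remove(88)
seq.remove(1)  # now {3, 5, 63, 68}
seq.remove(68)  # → {3, 5, 63}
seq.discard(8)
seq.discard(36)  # {3, 5, 63}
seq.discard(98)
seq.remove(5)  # {3, 63}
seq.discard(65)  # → {3, 63}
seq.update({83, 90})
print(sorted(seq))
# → [3, 63, 83, 90]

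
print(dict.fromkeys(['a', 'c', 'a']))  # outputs {'a': None, 'c': None}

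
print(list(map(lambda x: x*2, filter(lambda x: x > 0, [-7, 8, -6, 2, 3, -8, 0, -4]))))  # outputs [16, 4, 6]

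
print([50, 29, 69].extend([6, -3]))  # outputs None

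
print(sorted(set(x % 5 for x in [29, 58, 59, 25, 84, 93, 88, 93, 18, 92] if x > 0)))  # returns [0, 2, 3, 4]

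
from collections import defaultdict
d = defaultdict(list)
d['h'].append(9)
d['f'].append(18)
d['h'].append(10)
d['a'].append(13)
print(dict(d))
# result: {'h': [9, 10], 'f': [18], 'a': [13]}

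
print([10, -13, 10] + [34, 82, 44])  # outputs [10, -13, 10, 34, 82, 44]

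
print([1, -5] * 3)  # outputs [1, -5, 1, -5, 1, -5]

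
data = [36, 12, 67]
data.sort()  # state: [12, 36, 67]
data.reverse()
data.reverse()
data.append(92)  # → [12, 36, 67, 92]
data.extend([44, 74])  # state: [12, 36, 67, 92, 44, 74]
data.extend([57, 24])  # [12, 36, 67, 92, 44, 74, 57, 24]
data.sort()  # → [12, 24, 36, 44, 57, 67, 74, 92]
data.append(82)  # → [12, 24, 36, 44, 57, 67, 74, 92, 82]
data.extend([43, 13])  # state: [12, 24, 36, 44, 57, 67, 74, 92, 82, 43, 13]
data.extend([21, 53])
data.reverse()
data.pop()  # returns 12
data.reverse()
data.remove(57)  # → [24, 36, 44, 67, 74, 92, 82, 43, 13, 21, 53]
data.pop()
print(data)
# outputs [24, 36, 44, 67, 74, 92, 82, 43, 13, 21]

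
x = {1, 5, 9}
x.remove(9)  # {1, 5}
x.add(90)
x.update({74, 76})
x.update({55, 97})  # {1, 5, 55, 74, 76, 90, 97}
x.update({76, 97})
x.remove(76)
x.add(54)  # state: {1, 5, 54, 55, 74, 90, 97}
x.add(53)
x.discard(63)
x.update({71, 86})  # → {1, 5, 53, 54, 55, 71, 74, 86, 90, 97}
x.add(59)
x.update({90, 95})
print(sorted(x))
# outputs [1, 5, 53, 54, 55, 59, 71, 74, 86, 90, 95, 97]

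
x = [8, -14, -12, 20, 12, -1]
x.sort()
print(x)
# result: [-14, -12, -1, 8, 12, 20]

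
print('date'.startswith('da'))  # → True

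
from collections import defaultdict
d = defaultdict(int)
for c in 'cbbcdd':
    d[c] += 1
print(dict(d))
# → {'c': 2, 'b': 2, 'd': 2}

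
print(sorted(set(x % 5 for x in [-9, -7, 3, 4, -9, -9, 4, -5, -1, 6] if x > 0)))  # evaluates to [1, 3, 4]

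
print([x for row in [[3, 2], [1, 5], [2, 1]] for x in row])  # [3, 2, 1, 5, 2, 1]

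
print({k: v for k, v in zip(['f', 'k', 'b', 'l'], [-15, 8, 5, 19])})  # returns {'f': -15, 'k': 8, 'b': 5, 'l': 19}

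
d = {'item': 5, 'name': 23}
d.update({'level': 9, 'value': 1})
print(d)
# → {'item': 5, 'name': 23, 'level': 9, 'value': 1}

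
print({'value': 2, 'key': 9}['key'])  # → 9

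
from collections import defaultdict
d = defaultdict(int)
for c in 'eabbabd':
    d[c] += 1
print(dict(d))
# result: {'e': 1, 'a': 2, 'b': 3, 'd': 1}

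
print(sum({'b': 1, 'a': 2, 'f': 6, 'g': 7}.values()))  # 16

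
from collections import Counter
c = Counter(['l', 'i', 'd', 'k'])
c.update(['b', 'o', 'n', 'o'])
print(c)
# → Counter({'o': 2, 'l': 1, 'i': 1, 'd': 1, 'k': 1, 'b': 1, 'n': 1})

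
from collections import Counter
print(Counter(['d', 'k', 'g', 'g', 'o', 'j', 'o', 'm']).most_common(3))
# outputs [('g', 2), ('o', 2), ('d', 1)]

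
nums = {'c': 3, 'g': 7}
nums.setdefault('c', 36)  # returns 3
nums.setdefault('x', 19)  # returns 19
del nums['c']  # {'g': 7, 'x': 19}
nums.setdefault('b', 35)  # 35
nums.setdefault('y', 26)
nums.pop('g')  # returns 7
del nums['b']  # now {'x': 19, 'y': 26}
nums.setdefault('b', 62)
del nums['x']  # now {'y': 26, 'b': 62}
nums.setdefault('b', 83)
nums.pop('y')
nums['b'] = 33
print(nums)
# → {'b': 33}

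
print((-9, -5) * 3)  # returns (-9, -5, -9, -5, -9, -5)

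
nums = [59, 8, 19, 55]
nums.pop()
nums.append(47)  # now [59, 8, 19, 47]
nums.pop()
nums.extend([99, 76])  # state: [59, 8, 19, 99, 76]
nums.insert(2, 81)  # [59, 8, 81, 19, 99, 76]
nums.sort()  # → [8, 19, 59, 76, 81, 99]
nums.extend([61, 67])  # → [8, 19, 59, 76, 81, 99, 61, 67]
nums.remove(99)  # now [8, 19, 59, 76, 81, 61, 67]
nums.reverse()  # [67, 61, 81, 76, 59, 19, 8]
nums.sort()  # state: [8, 19, 59, 61, 67, 76, 81]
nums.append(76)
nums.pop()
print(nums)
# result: [8, 19, 59, 61, 67, 76, 81]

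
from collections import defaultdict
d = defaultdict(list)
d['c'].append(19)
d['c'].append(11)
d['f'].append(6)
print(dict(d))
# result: {'c': [19, 11], 'f': [6]}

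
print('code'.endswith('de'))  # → True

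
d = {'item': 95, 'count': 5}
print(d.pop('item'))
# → 95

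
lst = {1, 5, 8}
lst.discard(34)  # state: {1, 5, 8}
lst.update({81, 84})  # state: {1, 5, 8, 81, 84}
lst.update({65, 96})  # {1, 5, 8, 65, 81, 84, 96}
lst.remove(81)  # {1, 5, 8, 65, 84, 96}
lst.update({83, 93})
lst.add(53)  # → {1, 5, 8, 53, 65, 83, 84, 93, 96}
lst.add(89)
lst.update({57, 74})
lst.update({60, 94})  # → {1, 5, 8, 53, 57, 60, 65, 74, 83, 84, 89, 93, 94, 96}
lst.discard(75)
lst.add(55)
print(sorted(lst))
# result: [1, 5, 8, 53, 55, 57, 60, 65, 74, 83, 84, 89, 93, 94, 96]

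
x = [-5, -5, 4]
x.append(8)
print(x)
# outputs [-5, -5, 4, 8]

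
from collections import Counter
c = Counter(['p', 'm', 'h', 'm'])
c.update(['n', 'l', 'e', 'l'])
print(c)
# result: Counter({'m': 2, 'l': 2, 'p': 1, 'h': 1, 'n': 1, 'e': 1})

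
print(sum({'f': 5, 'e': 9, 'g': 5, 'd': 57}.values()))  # 76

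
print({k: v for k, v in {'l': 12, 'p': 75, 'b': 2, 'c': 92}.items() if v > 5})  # {'l': 12, 'p': 75, 'c': 92}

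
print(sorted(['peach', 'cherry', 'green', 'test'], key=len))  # ['test', 'peach', 'green', 'cherry']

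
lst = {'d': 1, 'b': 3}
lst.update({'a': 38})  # {'d': 1, 'b': 3, 'a': 38}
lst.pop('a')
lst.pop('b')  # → 3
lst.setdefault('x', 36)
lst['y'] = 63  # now {'d': 1, 'x': 36, 'y': 63}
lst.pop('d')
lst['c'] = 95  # {'x': 36, 'y': 63, 'c': 95}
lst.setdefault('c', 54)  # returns 95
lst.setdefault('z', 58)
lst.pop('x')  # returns 36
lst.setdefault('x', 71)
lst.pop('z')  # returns 58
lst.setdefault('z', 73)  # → 73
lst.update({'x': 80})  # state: {'y': 63, 'c': 95, 'x': 80, 'z': 73}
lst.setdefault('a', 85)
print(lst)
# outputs {'y': 63, 'c': 95, 'x': 80, 'z': 73, 'a': 85}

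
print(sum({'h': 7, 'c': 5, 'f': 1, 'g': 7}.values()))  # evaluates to 20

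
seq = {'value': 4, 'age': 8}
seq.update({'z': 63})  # {'value': 4, 'age': 8, 'z': 63}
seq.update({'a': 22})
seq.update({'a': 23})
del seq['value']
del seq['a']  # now {'age': 8, 'z': 63}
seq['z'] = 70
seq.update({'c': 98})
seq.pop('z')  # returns 70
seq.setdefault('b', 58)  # 58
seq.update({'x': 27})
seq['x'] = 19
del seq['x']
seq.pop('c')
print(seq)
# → {'age': 8, 'b': 58}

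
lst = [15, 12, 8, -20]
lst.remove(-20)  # [15, 12, 8]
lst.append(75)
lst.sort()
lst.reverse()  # [75, 15, 12, 8]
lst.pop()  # 8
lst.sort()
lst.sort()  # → [12, 15, 75]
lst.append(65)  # [12, 15, 75, 65]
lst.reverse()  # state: [65, 75, 15, 12]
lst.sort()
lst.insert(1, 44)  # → [12, 44, 15, 65, 75]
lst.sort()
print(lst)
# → [12, 15, 44, 65, 75]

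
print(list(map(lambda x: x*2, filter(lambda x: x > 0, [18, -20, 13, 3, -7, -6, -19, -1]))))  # [36, 26, 6]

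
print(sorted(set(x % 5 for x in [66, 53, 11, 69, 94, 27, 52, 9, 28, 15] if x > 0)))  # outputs [0, 1, 2, 3, 4]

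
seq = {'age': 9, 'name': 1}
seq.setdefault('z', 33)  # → 33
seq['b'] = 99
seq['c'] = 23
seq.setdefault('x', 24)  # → 24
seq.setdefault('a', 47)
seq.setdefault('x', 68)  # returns 24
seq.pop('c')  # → 23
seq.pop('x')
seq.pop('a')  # 47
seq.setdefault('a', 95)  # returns 95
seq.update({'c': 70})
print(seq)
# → {'age': 9, 'name': 1, 'z': 33, 'b': 99, 'a': 95, 'c': 70}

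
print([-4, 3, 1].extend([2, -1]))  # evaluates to None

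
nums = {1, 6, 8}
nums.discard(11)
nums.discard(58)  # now {1, 6, 8}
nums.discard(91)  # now {1, 6, 8}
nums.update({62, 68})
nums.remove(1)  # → {6, 8, 62, 68}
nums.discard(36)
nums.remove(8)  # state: {6, 62, 68}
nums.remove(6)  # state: {62, 68}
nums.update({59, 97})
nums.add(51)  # {51, 59, 62, 68, 97}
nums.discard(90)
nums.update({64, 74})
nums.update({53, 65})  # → {51, 53, 59, 62, 64, 65, 68, 74, 97}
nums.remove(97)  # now {51, 53, 59, 62, 64, 65, 68, 74}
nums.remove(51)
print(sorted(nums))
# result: [53, 59, 62, 64, 65, 68, 74]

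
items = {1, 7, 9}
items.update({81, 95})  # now {1, 7, 9, 81, 95}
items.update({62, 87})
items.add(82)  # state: {1, 7, 9, 62, 81, 82, 87, 95}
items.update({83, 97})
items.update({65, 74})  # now {1, 7, 9, 62, 65, 74, 81, 82, 83, 87, 95, 97}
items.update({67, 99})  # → {1, 7, 9, 62, 65, 67, 74, 81, 82, 83, 87, 95, 97, 99}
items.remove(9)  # {1, 7, 62, 65, 67, 74, 81, 82, 83, 87, 95, 97, 99}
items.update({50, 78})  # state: {1, 7, 50, 62, 65, 67, 74, 78, 81, 82, 83, 87, 95, 97, 99}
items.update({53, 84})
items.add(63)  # {1, 7, 50, 53, 62, 63, 65, 67, 74, 78, 81, 82, 83, 84, 87, 95, 97, 99}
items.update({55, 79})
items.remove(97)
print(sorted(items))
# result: [1, 7, 50, 53, 55, 62, 63, 65, 67, 74, 78, 79, 81, 82, 83, 84, 87, 95, 99]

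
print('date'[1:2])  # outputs a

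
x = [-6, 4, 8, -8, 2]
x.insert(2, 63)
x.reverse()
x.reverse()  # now [-6, 4, 63, 8, -8, 2]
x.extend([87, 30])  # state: [-6, 4, 63, 8, -8, 2, 87, 30]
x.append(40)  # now [-6, 4, 63, 8, -8, 2, 87, 30, 40]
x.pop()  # 40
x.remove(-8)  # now [-6, 4, 63, 8, 2, 87, 30]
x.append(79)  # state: [-6, 4, 63, 8, 2, 87, 30, 79]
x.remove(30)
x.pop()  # 79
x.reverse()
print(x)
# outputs [87, 2, 8, 63, 4, -6]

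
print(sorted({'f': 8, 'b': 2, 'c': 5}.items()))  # [('b', 2), ('c', 5), ('f', 8)]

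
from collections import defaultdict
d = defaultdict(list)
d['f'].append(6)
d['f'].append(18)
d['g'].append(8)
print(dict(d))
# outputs {'f': [6, 18], 'g': [8]}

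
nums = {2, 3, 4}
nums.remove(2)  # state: {3, 4}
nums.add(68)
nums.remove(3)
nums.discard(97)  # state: {4, 68}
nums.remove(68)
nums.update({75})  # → {4, 75}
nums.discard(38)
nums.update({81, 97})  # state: {4, 75, 81, 97}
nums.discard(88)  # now {4, 75, 81, 97}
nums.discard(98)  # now {4, 75, 81, 97}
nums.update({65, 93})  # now {4, 65, 75, 81, 93, 97}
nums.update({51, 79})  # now {4, 51, 65, 75, 79, 81, 93, 97}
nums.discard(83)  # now {4, 51, 65, 75, 79, 81, 93, 97}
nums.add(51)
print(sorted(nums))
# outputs [4, 51, 65, 75, 79, 81, 93, 97]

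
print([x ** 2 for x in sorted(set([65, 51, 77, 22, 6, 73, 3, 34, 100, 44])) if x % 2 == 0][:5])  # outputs [36, 484, 1156, 1936, 10000]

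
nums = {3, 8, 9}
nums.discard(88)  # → {3, 8, 9}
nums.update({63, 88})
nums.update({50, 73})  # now {3, 8, 9, 50, 63, 73, 88}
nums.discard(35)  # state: {3, 8, 9, 50, 63, 73, 88}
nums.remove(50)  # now {3, 8, 9, 63, 73, 88}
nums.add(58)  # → {3, 8, 9, 58, 63, 73, 88}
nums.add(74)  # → {3, 8, 9, 58, 63, 73, 74, 88}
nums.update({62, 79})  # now {3, 8, 9, 58, 62, 63, 73, 74, 79, 88}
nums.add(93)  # {3, 8, 9, 58, 62, 63, 73, 74, 79, 88, 93}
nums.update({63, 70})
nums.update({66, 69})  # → {3, 8, 9, 58, 62, 63, 66, 69, 70, 73, 74, 79, 88, 93}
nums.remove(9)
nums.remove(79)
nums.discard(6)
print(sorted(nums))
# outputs [3, 8, 58, 62, 63, 66, 69, 70, 73, 74, 88, 93]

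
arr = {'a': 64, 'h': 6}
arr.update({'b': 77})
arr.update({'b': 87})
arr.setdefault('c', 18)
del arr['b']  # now {'a': 64, 'h': 6, 'c': 18}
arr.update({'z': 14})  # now {'a': 64, 'h': 6, 'c': 18, 'z': 14}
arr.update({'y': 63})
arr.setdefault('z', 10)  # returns 14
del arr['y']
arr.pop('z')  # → 14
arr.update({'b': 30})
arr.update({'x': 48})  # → {'a': 64, 'h': 6, 'c': 18, 'b': 30, 'x': 48}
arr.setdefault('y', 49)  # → 49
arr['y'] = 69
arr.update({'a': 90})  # {'a': 90, 'h': 6, 'c': 18, 'b': 30, 'x': 48, 'y': 69}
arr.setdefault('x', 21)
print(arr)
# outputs {'a': 90, 'h': 6, 'c': 18, 'b': 30, 'x': 48, 'y': 69}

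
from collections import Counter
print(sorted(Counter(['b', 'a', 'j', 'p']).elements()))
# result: ['a', 'b', 'j', 'p']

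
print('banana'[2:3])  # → n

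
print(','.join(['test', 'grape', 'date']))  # test,grape,date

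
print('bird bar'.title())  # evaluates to Bird Bar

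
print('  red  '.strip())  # red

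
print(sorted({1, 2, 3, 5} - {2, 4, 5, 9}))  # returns [1, 3]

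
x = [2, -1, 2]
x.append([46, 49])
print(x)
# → [2, -1, 2, [46, 49]]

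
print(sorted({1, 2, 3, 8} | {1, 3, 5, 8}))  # [1, 2, 3, 5, 8]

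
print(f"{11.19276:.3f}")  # 11.193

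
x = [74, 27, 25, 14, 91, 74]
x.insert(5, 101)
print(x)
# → [74, 27, 25, 14, 91, 101, 74]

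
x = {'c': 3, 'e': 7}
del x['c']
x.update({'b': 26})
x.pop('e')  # 7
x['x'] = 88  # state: {'b': 26, 'x': 88}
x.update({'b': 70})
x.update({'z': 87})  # {'b': 70, 'x': 88, 'z': 87}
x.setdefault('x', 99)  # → 88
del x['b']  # {'x': 88, 'z': 87}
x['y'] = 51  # {'x': 88, 'z': 87, 'y': 51}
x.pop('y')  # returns 51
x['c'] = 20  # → {'x': 88, 'z': 87, 'c': 20}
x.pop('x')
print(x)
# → {'z': 87, 'c': 20}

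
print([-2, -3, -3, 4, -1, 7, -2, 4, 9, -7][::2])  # [-2, -3, -1, -2, 9]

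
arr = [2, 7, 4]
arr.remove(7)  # [2, 4]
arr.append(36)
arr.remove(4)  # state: [2, 36]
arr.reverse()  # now [36, 2]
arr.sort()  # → [2, 36]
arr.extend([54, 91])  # [2, 36, 54, 91]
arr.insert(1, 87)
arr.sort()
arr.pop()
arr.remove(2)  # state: [36, 54, 87]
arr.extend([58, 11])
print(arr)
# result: [36, 54, 87, 58, 11]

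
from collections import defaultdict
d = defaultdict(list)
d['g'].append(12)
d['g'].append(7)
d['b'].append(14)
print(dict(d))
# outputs {'g': [12, 7], 'b': [14]}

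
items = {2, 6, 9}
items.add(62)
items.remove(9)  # {2, 6, 62}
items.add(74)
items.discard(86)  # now {2, 6, 62, 74}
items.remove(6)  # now {2, 62, 74}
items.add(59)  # {2, 59, 62, 74}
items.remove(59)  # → {2, 62, 74}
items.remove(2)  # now {62, 74}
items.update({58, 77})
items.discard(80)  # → {58, 62, 74, 77}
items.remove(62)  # {58, 74, 77}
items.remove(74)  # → {58, 77}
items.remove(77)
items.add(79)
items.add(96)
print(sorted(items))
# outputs [58, 79, 96]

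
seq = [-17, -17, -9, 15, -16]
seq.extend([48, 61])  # [-17, -17, -9, 15, -16, 48, 61]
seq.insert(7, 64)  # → [-17, -17, -9, 15, -16, 48, 61, 64]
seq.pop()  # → 64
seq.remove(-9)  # [-17, -17, 15, -16, 48, 61]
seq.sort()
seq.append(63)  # [-17, -17, -16, 15, 48, 61, 63]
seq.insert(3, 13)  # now [-17, -17, -16, 13, 15, 48, 61, 63]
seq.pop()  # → 63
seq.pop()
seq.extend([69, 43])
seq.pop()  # 43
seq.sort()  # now [-17, -17, -16, 13, 15, 48, 69]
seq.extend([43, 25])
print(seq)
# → [-17, -17, -16, 13, 15, 48, 69, 43, 25]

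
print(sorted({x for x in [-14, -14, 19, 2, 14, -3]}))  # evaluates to [-14, -3, 2, 14, 19]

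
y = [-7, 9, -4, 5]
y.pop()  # 5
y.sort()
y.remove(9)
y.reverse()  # [-4, -7]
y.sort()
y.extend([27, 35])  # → [-7, -4, 27, 35]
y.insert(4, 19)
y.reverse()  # [19, 35, 27, -4, -7]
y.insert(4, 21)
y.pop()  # -7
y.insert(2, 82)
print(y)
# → [19, 35, 82, 27, -4, 21]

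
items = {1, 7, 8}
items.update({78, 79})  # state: {1, 7, 8, 78, 79}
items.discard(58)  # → {1, 7, 8, 78, 79}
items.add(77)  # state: {1, 7, 8, 77, 78, 79}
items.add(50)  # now {1, 7, 8, 50, 77, 78, 79}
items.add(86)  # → {1, 7, 8, 50, 77, 78, 79, 86}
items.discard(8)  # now {1, 7, 50, 77, 78, 79, 86}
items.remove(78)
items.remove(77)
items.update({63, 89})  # {1, 7, 50, 63, 79, 86, 89}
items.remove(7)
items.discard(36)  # {1, 50, 63, 79, 86, 89}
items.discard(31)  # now {1, 50, 63, 79, 86, 89}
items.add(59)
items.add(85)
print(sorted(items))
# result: [1, 50, 59, 63, 79, 85, 86, 89]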